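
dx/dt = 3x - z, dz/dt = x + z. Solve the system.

Coefficient matrix A = [[3, -1], [1, 1]].
Characteristic polynomial det(A - λI) = λ^2 - 4λ + 4 = 0.
Single eigenvalue λ = 2 with algebraic multiplicity 2.
Eigenvector v = (-1,-1); generalized eigenvector w with (A-λI)w=v is (1,2).
General solution: e^(2t)[C_1·v + C_2·(t·v + w)].

x(t) = -C_1e^(2t) - C_2te^(2t) + C_2e^(2t), z(t) = -C_1e^(2t) - C_2te^(2t) + 2C_2e^(2t)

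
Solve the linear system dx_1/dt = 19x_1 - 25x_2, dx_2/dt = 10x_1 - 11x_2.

Coefficient matrix A = [[19, -25], [10, -11]].
Characteristic polynomial det(A - λI) = λ^2 - 8λ + 41 = 0.
Eigenvalues λ = 4 ± 5i (complex conjugate pair).
For λ=4+5i: an eigenvector is (1,1) - i(-2,-1) = (1 + 2i, 1 + i).
A real fundamental pair from Re and Im of e^((4+5i)t)v: X_1 = e^(4t)(cos(5t)·(1,1) + sin(5t)·(-2,-1)), X_2 = e^(4t)(sin(5t)·(1,1) - cos(5t)·(-2,-1)).
General solution: K_1X_1 + K_2X_2.

x_1(t) = -2K_1e^(4t)sin(5t) + K_1e^(4t)cos(5t) + K_2e^(4t)sin(5t) + 2K_2e^(4t)cos(5t), x_2(t) = -K_1e^(4t)sin(5t) + K_1e^(4t)cos(5t) + K_2e^(4t)sin(5t) + K_2e^(4t)cos(5t)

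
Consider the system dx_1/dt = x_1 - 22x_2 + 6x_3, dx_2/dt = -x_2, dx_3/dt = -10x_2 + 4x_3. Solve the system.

x_1(t) = C_1e^(t) + 2C_2e^(4t) + 5C_3e^(-t), x_2(t) = C_3e^(-t), x_3(t) = C_2e^(4t) + 2C_3e^(-t)

Coefficient matrix A = [[1, -22, 6], [0, -1, 0], [0, -10, 4]].
det(A - λI) = 0 gives eigenvalues λ = 1, 4, -1.
For λ=1: eigenvector (1,0,0).
For λ=4: eigenvector (2,0,1).
For λ=-1: eigenvector (5,1,2).
General solution: C_1e^(t)(1,0,0) + C_2e^(4t)(2,0,1) + C_3e^(-t)(5,1,2).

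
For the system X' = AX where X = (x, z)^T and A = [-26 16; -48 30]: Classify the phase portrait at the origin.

saddle

A = [[-26,16],[-48,30]]; det(A-λI) = λ^2 - 4λ - 12.
λ = 6, -2: opposite signs.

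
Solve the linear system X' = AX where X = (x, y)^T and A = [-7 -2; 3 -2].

Coefficient matrix A = [[-7, -2], [3, -2]].
Characteristic polynomial det(A - λI) = λ^2 + 9λ + 20 = 0.
Eigenvalues λ = -4, -5.
For λ=-4: (A-λI) row 1 is [-3, -2], so an eigenvector is (2, -3).
For λ=-5: (A-λI) row 1 is [-2, -2], so an eigenvector is (-1, 1).
General solution: c_1e^(-4t)(2,-3) + c_2e^(-5t)(-1,1).

x(t) = 2c_1e^(-4t) - c_2e^(-5t), y(t) = -3c_1e^(-4t) + c_2e^(-5t)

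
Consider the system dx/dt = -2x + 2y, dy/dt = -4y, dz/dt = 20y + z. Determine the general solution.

Coefficient matrix A = [[-2, 2, 0], [0, -4, 0], [0, 20, 1]].
det(A - λI) = 0 gives eigenvalues λ = 1, -4, -2.
For λ=1: eigenvector (0,0,1).
For λ=-4: eigenvector (-1,1,-4).
For λ=-2: eigenvector (1,0,0).
General solution: K_1e^(t)(0,0,1) + K_2e^(-4t)(-1,1,-4) + K_3e^(-2t)(1,0,0).

x(t) = -K_2e^(-4t) + K_3e^(-2t), y(t) = K_2e^(-4t), z(t) = K_1e^(t) - 4K_2e^(-4t)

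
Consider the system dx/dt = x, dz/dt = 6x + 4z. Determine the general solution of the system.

x(t) = c_1e^(t), z(t) = -2c_1e^(t) + c_2e^(4t)

Coefficient matrix A = [[1, 0], [6, 4]].
Characteristic polynomial det(A - λI) = λ^2 - 5λ + 4 = 0.
Eigenvalues λ = 1, 4.
For λ=1: (A-λI) row 2 is [6, 3], so an eigenvector is (1, -2).
For λ=4: (A-λI) row 1 is [-3, 0], so an eigenvector is (0, 1).
General solution: c_1e^(t)(1,-2) + c_2e^(4t)(0,1).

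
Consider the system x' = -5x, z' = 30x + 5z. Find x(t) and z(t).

x(t) = -c_2e^(-5t), z(t) = c_1e^(5t) + 3c_2e^(-5t)

Coefficient matrix A = [[-5, 0], [30, 5]].
Characteristic polynomial det(A - λI) = λ^2 - 25 = 0.
Eigenvalues λ = 5, -5.
For λ=5: (A-λI) row 1 is [-10, 0], so an eigenvector is (0, 1).
For λ=-5: (A-λI) row 2 is [30, 10], so an eigenvector is (-1, 3).
General solution: c_1e^(5t)(0,1) + c_2e^(-5t)(-1,3).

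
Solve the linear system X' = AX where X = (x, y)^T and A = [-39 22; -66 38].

Coefficient matrix A = [[-39, 22], [-66, 38]].
Characteristic polynomial det(A - λI) = λ^2 + λ - 30 = 0.
Eigenvalues λ = 5, -6.
For λ=5: (A-λI) row 1 is [-44, 22], so an eigenvector is (-1, -2).
For λ=-6: (A-λI) row 1 is [-33, 22], so an eigenvector is (-2, -3).
General solution: C_1e^(5t)(-1,-2) + C_2e^(-6t)(-2,-3).

x(t) = -C_1e^(5t) - 2C_2e^(-6t), y(t) = -2C_1e^(5t) - 3C_2e^(-6t)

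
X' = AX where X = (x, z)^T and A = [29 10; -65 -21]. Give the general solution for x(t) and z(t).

Coefficient matrix A = [[29, 10], [-65, -21]].
Characteristic polynomial det(A - λI) = λ^2 - 8λ + 41 = 0.
Eigenvalues λ = 4 ± 5i (complex conjugate pair).
For λ=4+5i: an eigenvector is (-1,2) - i(-1,3) = (-1 + i, 2 - 3i).
A real fundamental pair from Re and Im of e^((4+5i)t)v: X_1 = e^(4t)(cos(5t)·(-1,2) + sin(5t)·(-1,3)), X_2 = e^(4t)(sin(5t)·(-1,2) - cos(5t)·(-1,3)).
General solution: c_1X_1 + c_2X_2.

x(t) = -c_1e^(4t)sin(5t) - c_1e^(4t)cos(5t) - c_2e^(4t)sin(5t) + c_2e^(4t)cos(5t), z(t) = 3c_1e^(4t)sin(5t) + 2c_1e^(4t)cos(5t) + 2c_2e^(4t)sin(5t) - 3c_2e^(4t)cos(5t)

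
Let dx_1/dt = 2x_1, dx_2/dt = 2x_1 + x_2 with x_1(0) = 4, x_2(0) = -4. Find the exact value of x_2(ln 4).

80

A = [[2,0],[2,1]]; eigenvalues λ = 2, 1.
Eigenvectors: (-1,-2) for λ=2, (0,-1) for λ=1.
From the initial condition, c_1 = -4, c_2 = 12.
x_2(ln 4) = (-4)(4^2)(-2) + (12)(4^1)(-1) = 80.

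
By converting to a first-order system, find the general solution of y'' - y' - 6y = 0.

y(t) = C_1e^(-2t) + C_2e^(3t)

Let x_1 = y, x_2 = y'. Then x_1' = x_2 and x_2' = 6x_1 + x_2.
A = [[0,1],[6,1]]; det(A-λI) = λ^2 - λ - 6.
Eigenvalues λ = -2, 3 with eigenvectors (1,-2), (1,3).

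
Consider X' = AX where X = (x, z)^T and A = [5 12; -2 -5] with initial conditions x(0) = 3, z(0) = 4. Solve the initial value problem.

x(t) = 33e^(t) - 30e^(-t), z(t) = -11e^(t) + 15e^(-t)

Coefficient matrix A = [[5, 12], [-2, -5]].
Characteristic polynomial det(A - λI) = λ^2 - 1 = 0.
Eigenvalues λ = 1, -1.
For λ=1: (A-λI) row 1 is [4, 12], so an eigenvector is (3, -1).
For λ=-1: (A-λI) row 1 is [6, 12], so an eigenvector is (-2, 1).
General solution: C_1e^(t)(3,-1) + C_2e^(-t)(-2,1).
Applying x(0)=3, z(0)=4 gives C_1=11, C_2=15.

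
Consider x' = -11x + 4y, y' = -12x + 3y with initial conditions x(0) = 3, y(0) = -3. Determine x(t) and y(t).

x(t) = -15e^(-3t) + 18e^(-5t), y(t) = -30e^(-3t) + 27e^(-5t)

Coefficient matrix A = [[-11, 4], [-12, 3]].
Characteristic polynomial det(A - λI) = λ^2 + 8λ + 15 = 0.
Eigenvalues λ = -3, -5.
For λ=-3: (A-λI) row 1 is [-8, 4], so an eigenvector is (-1, -2).
For λ=-5: (A-λI) row 1 is [-6, 4], so an eigenvector is (-2, -3).
General solution: K_1e^(-3t)(-1,-2) + K_2e^(-5t)(-2,-3).
Applying x(0)=3, y(0)=-3 gives K_1=15, K_2=-9.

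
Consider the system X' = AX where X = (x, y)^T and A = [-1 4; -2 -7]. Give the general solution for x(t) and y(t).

x(t) = -2c_1e^(-3t) + c_2e^(-5t), y(t) = c_1e^(-3t) - c_2e^(-5t)

Coefficient matrix A = [[-1, 4], [-2, -7]].
Characteristic polynomial det(A - λI) = λ^2 + 8λ + 15 = 0.
Eigenvalues λ = -3, -5.
For λ=-3: (A-λI) row 1 is [2, 4], so an eigenvector is (-2, 1).
For λ=-5: (A-λI) row 1 is [4, 4], so an eigenvector is (1, -1).
General solution: c_1e^(-3t)(-2,1) + c_2e^(-5t)(1,-1).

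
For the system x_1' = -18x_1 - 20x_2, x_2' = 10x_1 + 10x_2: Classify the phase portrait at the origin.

A = [[-18,-20],[10,10]]; det(A-λI) = λ^2 + 8λ + 20.
λ = -4 ± 2i: negative real part.

stable spiral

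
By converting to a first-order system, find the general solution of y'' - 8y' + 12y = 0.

Let x_1 = y, x_2 = y'. Then x_1' = x_2 and x_2' = -12x_1 + 8x_2.
A = [[0,1],[-12,8]]; det(A-λI) = λ^2 - 8λ + 12.
Eigenvalues λ = 2, 6 with eigenvectors (1,2), (1,6).

y(t) = K_1e^(2t) + K_2e^(6t)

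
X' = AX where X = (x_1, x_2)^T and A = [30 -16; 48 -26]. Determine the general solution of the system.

x_1(t) = -c_1e^(-2t) + 2c_2e^(6t), x_2(t) = -2c_1e^(-2t) + 3c_2e^(6t)

Coefficient matrix A = [[30, -16], [48, -26]].
Characteristic polynomial det(A - λI) = λ^2 - 4λ - 12 = 0.
Eigenvalues λ = -2, 6.
For λ=-2: (A-λI) row 1 is [32, -16], so an eigenvector is (-1, -2).
For λ=6: (A-λI) row 1 is [24, -16], so an eigenvector is (2, 3).
General solution: c_1e^(-2t)(-1,-2) + c_2e^(6t)(2,3).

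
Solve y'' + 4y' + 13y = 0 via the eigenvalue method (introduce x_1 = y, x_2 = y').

y(t) = K_1e^(-2t)cos(3t) + K_2e^(-2t)sin(3t)

Let x_1 = y, x_2 = y'. Then x_1' = x_2 and x_2' = -13x_1 - 4x_2.
A = [[0,1],[-13,-4]]; det(A-λI) = λ^2 + 4λ + 13.
Eigenvalues λ = -2 ± 3i.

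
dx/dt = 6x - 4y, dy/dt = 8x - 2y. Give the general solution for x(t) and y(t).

Coefficient matrix A = [[6, -4], [8, -2]].
Characteristic polynomial det(A - λI) = λ^2 - 4λ + 20 = 0.
Eigenvalues λ = 2 ± 4i (complex conjugate pair).
For λ=2+4i: an eigenvector is (0,-1) - i(1,1) = (0 - i, -1 - i).
A real fundamental pair from Re and Im of e^((2+4i)t)v: X_1 = e^(2t)(cos(4t)·(0,-1) + sin(4t)·(1,1)), X_2 = e^(2t)(sin(4t)·(0,-1) - cos(4t)·(1,1)).
General solution: C_1X_1 + C_2X_2.

x(t) = C_1e^(2t)sin(4t) - C_2e^(2t)cos(4t), y(t) = C_1e^(2t)sin(4t) - C_1e^(2t)cos(4t) - C_2e^(2t)sin(4t) - C_2e^(2t)cos(4t)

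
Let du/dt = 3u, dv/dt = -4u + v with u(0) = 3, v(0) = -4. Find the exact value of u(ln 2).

24

A = [[3,0],[-4,1]]; eigenvalues λ = 3, 1.
Eigenvectors: (1,-2) for λ=3, (0,-1) for λ=1.
From the initial condition, c_1 = 3, c_2 = -2.
u(ln 2) = (3)(2^3)(1) + (-2)(2^1)(0) = 24.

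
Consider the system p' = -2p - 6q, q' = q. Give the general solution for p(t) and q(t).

Coefficient matrix A = [[-2, -6], [0, 1]].
Characteristic polynomial det(A - λI) = λ^2 + λ - 2 = 0.
Eigenvalues λ = -2, 1.
For λ=-2: (A-λI) row 1 is [0, -6], so an eigenvector is (-1, 0).
For λ=1: (A-λI) row 1 is [-3, -6], so an eigenvector is (2, -1).
General solution: K_1e^(-2t)(-1,0) + K_2e^(t)(2,-1).

p(t) = -K_1e^(-2t) + 2K_2e^(t), q(t) = -K_2e^(t)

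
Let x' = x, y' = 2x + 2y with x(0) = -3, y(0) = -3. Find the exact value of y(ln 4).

A = [[1,0],[2,2]]; eigenvalues λ = 2, 1.
Eigenvectors: (0,-1) for λ=2, (-1,2) for λ=1.
From the initial condition, c_1 = 9, c_2 = 3.
y(ln 4) = (9)(4^2)(-1) + (3)(4^1)(2) = -120.

-120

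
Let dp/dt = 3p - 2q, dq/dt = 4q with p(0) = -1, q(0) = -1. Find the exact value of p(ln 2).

A = [[3,-2],[0,4]]; eigenvalues λ = 4, 3.
Eigenvectors: (-2,1) for λ=4, (1,0) for λ=3.
From the initial condition, c_1 = -1, c_2 = -3.
p(ln 2) = (-1)(2^4)(-2) + (-3)(2^3)(1) = 8.

8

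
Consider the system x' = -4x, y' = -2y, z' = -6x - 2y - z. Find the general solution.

x(t) = c_1e^(-4t), y(t) = c_3e^(-2t), z(t) = 2c_1e^(-4t) + c_2e^(-t) + 2c_3e^(-2t)

Coefficient matrix A = [[-4, 0, 0], [0, -2, 0], [-6, -2, -1]].
det(A - λI) = 0 gives eigenvalues λ = -4, -1, -2.
For λ=-4: eigenvector (1,0,2).
For λ=-1: eigenvector (0,0,1).
For λ=-2: eigenvector (0,1,2).
General solution: c_1e^(-4t)(1,0,2) + c_2e^(-t)(0,0,1) + c_3e^(-2t)(0,1,2).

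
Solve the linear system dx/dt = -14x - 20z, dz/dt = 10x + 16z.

Coefficient matrix A = [[-14, -20], [10, 16]].
Characteristic polynomial det(A - λI) = λ^2 - 2λ - 24 = 0.
Eigenvalues λ = 6, -4.
For λ=6: (A-λI) row 1 is [-20, -20], so an eigenvector is (-1, 1).
For λ=-4: (A-λI) row 1 is [-10, -20], so an eigenvector is (2, -1).
General solution: c_1e^(6t)(-1,1) + c_2e^(-4t)(2,-1).

x(t) = -c_1e^(6t) + 2c_2e^(-4t), z(t) = c_1e^(6t) - c_2e^(-4t)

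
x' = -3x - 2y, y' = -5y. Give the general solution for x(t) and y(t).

x(t) = -K_1e^(-5t) + K_2e^(-3t), y(t) = -K_1e^(-5t)

Coefficient matrix A = [[-3, -2], [0, -5]].
Characteristic polynomial det(A - λI) = λ^2 + 8λ + 15 = 0.
Eigenvalues λ = -5, -3.
For λ=-5: (A-λI) row 1 is [2, -2], so an eigenvector is (-1, -1).
For λ=-3: (A-λI) row 1 is [0, -2], so an eigenvector is (1, 0).
General solution: K_1e^(-5t)(-1,-1) + K_2e^(-3t)(1,0).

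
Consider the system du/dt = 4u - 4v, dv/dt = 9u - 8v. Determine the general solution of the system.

u(t) = -2C_1e^(-2t) - 2C_2te^(-2t) - C_2e^(-2t), v(t) = -3C_1e^(-2t) - 3C_2te^(-2t) - C_2e^(-2t)

Coefficient matrix A = [[4, -4], [9, -8]].
Characteristic polynomial det(A - λI) = λ^2 + 4λ + 4 = 0.
Single eigenvalue λ = -2 with algebraic multiplicity 2.
Eigenvector v = (-2,-3); generalized eigenvector w with (A-λI)w=v is (-1,-1).
General solution: e^(-2t)[C_1·v + C_2·(t·v + w)].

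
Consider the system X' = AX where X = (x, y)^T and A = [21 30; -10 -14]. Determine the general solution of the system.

Coefficient matrix A = [[21, 30], [-10, -14]].
Characteristic polynomial det(A - λI) = λ^2 - 7λ + 6 = 0.
Eigenvalues λ = 6, 1.
For λ=6: (A-λI) row 1 is [15, 30], so an eigenvector is (2, -1).
For λ=1: (A-λI) row 1 is [20, 30], so an eigenvector is (-3, 2).
General solution: C_1e^(6t)(2,-1) + C_2e^(t)(-3,2).

x(t) = 2C_1e^(6t) - 3C_2e^(t), y(t) = -C_1e^(6t) + 2C_2e^(t)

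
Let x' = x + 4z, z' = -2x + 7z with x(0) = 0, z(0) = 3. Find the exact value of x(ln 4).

5760

A = [[1,4],[-2,7]]; eigenvalues λ = 5, 3.
Eigenvectors: (1,1) for λ=5, (2,1) for λ=3.
From the initial condition, c_1 = 6, c_2 = -3.
x(ln 4) = (6)(4^5)(1) + (-3)(4^3)(2) = 5760.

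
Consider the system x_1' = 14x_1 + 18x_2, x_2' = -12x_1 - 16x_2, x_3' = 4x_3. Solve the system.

x_1(t) = -c_1e^(-4t) - 3c_2e^(2t), x_2(t) = c_1e^(-4t) + 2c_2e^(2t), x_3(t) = c_3e^(4t)

Coefficient matrix A = [[14, 18, 0], [-12, -16, 0], [0, 0, 4]].
det(A - λI) = 0 gives eigenvalues λ = -4, 2, 4.
For λ=-4: eigenvector (-1,1,0).
For λ=2: eigenvector (-3,2,0).
For λ=4: eigenvector (0,0,1).
General solution: c_1e^(-4t)(-1,1,0) + c_2e^(2t)(-3,2,0) + c_3e^(4t)(0,0,1).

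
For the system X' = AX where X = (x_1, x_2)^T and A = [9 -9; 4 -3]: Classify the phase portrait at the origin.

A = [[9,-9],[4,-3]]; det(A-λI) = λ^2 - 6λ + 9.
repeated λ = 3 with a single eigenvector.

unstable improper node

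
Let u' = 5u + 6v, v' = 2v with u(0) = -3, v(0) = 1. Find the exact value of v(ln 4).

A = [[5,6],[0,2]]; eigenvalues λ = 5, 2.
Eigenvectors: (1,0) for λ=5, (2,-1) for λ=2.
From the initial condition, c_1 = -1, c_2 = -1.
v(ln 4) = (-1)(4^5)(0) + (-1)(4^2)(-1) = 16.

16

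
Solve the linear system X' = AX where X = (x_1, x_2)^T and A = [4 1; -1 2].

Coefficient matrix A = [[4, 1], [-1, 2]].
Characteristic polynomial det(A - λI) = λ^2 - 6λ + 9 = 0.
Single eigenvalue λ = 3 with algebraic multiplicity 2.
Eigenvector v = (-1,1); generalized eigenvector w with (A-λI)w=v is (1,-2).
General solution: e^(3t)[c_1·v + c_2·(t·v + w)].

x_1(t) = -c_1e^(3t) - c_2te^(3t) + c_2e^(3t), x_2(t) = c_1e^(3t) + c_2te^(3t) - 2c_2e^(3t)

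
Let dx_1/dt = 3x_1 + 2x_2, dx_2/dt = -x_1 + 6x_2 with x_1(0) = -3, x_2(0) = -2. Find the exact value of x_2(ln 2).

-48

A = [[3,2],[-1,6]]; eigenvalues λ = 4, 5.
Eigenvectors: (2,1) for λ=4, (-1,-1) for λ=5.
From the initial condition, c_1 = -1, c_2 = 1.
x_2(ln 2) = (-1)(2^4)(1) + (1)(2^5)(-1) = -48.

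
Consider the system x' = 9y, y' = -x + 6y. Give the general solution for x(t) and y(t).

Coefficient matrix A = [[0, 9], [-1, 6]].
Characteristic polynomial det(A - λI) = λ^2 - 6λ + 9 = 0.
Single eigenvalue λ = 3 with algebraic multiplicity 2.
Eigenvector v = (-3,-1); generalized eigenvector w with (A-λI)w=v is (1,0).
General solution: e^(3t)[c_1·v + c_2·(t·v + w)].

x(t) = -3c_1e^(3t) - 3c_2te^(3t) + c_2e^(3t), y(t) = -c_1e^(3t) - c_2te^(3t)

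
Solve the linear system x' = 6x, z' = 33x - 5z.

Coefficient matrix A = [[6, 0], [33, -5]].
Characteristic polynomial det(A - λI) = λ^2 - λ - 30 = 0.
Eigenvalues λ = -5, 6.
For λ=-5: (A-λI) row 1 is [11, 0], so an eigenvector is (0, -1).
For λ=6: (A-λI) row 2 is [33, -11], so an eigenvector is (-1, -3).
General solution: c_1e^(-5t)(0,-1) + c_2e^(6t)(-1,-3).

x(t) = -c_2e^(6t), z(t) = -c_1e^(-5t) - 3c_2e^(6t)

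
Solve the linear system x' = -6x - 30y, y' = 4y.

x(t) = 3K_1e^(4t) - K_2e^(-6t), y(t) = -K_1e^(4t)

Coefficient matrix A = [[-6, -30], [0, 4]].
Characteristic polynomial det(A - λI) = λ^2 + 2λ - 24 = 0.
Eigenvalues λ = 4, -6.
For λ=4: (A-λI) row 1 is [-10, -30], so an eigenvector is (3, -1).
For λ=-6: (A-λI) row 1 is [0, -30], so an eigenvector is (-1, 0).
General solution: K_1e^(4t)(3,-1) + K_2e^(-6t)(-1,0).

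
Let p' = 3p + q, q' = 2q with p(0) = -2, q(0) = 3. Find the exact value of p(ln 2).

A = [[3,1],[0,2]]; eigenvalues λ = 3, 2.
Eigenvectors: (-1,0) for λ=3, (-1,1) for λ=2.
From the initial condition, c_1 = -1, c_2 = 3.
p(ln 2) = (-1)(2^3)(-1) + (3)(2^2)(-1) = -4.

-4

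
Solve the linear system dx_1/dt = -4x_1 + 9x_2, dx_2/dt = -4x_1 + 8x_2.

x_1(t) = -3C_1e^(2t) - 3C_2te^(2t) + 2C_2e^(2t), x_2(t) = -2C_1e^(2t) - 2C_2te^(2t) + C_2e^(2t)

Coefficient matrix A = [[-4, 9], [-4, 8]].
Characteristic polynomial det(A - λI) = λ^2 - 4λ + 4 = 0.
Single eigenvalue λ = 2 with algebraic multiplicity 2.
Eigenvector v = (-3,-2); generalized eigenvector w with (A-λI)w=v is (2,1).
General solution: e^(2t)[C_1·v + C_2·(t·v + w)].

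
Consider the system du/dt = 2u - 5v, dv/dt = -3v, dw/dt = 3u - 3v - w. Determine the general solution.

Coefficient matrix A = [[2, -5, 0], [0, -3, 0], [3, -3, -1]].
det(A - λI) = 0 gives eigenvalues λ = -1, -3, 2.
For λ=-1: eigenvector (0,0,-1).
For λ=-3: eigenvector (1,1,0).
For λ=2: eigenvector (1,0,1).
General solution: C_1e^(-t)(0,0,-1) + C_2e^(-3t)(1,1,0) + C_3e^(2t)(1,0,1).

u(t) = C_2e^(-3t) + C_3e^(2t), v(t) = C_2e^(-3t), w(t) = -C_1e^(-t) + C_3e^(2t)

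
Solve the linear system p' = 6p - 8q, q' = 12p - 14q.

p(t) = -2C_1e^(-6t) + C_2e^(-2t), q(t) = -3C_1e^(-6t) + C_2e^(-2t)

Coefficient matrix A = [[6, -8], [12, -14]].
Characteristic polynomial det(A - λI) = λ^2 + 8λ + 12 = 0.
Eigenvalues λ = -6, -2.
For λ=-6: (A-λI) row 1 is [12, -8], so an eigenvector is (-2, -3).
For λ=-2: (A-λI) row 1 is [8, -8], so an eigenvector is (1, 1).
General solution: C_1e^(-6t)(-2,-3) + C_2e^(-2t)(1,1).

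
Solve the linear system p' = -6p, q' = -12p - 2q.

p(t) = c_2e^(-6t), q(t) = c_1e^(-2t) + 3c_2e^(-6t)

Coefficient matrix A = [[-6, 0], [-12, -2]].
Characteristic polynomial det(A - λI) = λ^2 + 8λ + 12 = 0.
Eigenvalues λ = -2, -6.
For λ=-2: (A-λI) row 1 is [-4, 0], so an eigenvector is (0, 1).
For λ=-6: (A-λI) row 2 is [-12, 4], so an eigenvector is (1, 3).
General solution: c_1e^(-2t)(0,1) + c_2e^(-6t)(1,3).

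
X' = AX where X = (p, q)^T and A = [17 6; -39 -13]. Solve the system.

p(t) = c_1e^(2t)sin(3t) - c_1e^(2t)cos(3t) - c_2e^(2t)sin(3t) - c_2e^(2t)cos(3t), q(t) = -2c_1e^(2t)sin(3t) + 3c_1e^(2t)cos(3t) + 3c_2e^(2t)sin(3t) + 2c_2e^(2t)cos(3t)

Coefficient matrix A = [[17, 6], [-39, -13]].
Characteristic polynomial det(A - λI) = λ^2 - 4λ + 13 = 0.
Eigenvalues λ = 2 ± 3i (complex conjugate pair).
For λ=2+3i: an eigenvector is (-1,3) - i(1,-2) = (-1 - i, 3 + 2i).
A real fundamental pair from Re and Im of e^((2+3i)t)v: X_1 = e^(2t)(cos(3t)·(-1,3) + sin(3t)·(1,-2)), X_2 = e^(2t)(sin(3t)·(-1,3) - cos(3t)·(1,-2)).
General solution: c_1X_1 + c_2X_2.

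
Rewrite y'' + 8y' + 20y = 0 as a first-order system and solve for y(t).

y(t) = c_1e^(-4t)cos(2t) + c_2e^(-4t)sin(2t)

Let x_1 = y, x_2 = y'. Then x_1' = x_2 and x_2' = -20x_1 - 8x_2.
A = [[0,1],[-20,-8]]; det(A-λI) = λ^2 + 8λ + 20.
Eigenvalues λ = -4 ± 2i.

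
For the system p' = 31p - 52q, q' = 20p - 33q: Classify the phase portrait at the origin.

stable spiral

A = [[31,-52],[20,-33]]; det(A-λI) = λ^2 + 2λ + 17.
λ = -1 ± 4i: negative real part.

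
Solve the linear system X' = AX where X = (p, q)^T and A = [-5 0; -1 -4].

p(t) = -c_2e^(-5t), q(t) = c_1e^(-4t) - c_2e^(-5t)

Coefficient matrix A = [[-5, 0], [-1, -4]].
Characteristic polynomial det(A - λI) = λ^2 + 9λ + 20 = 0.
Eigenvalues λ = -4, -5.
For λ=-4: (A-λI) row 1 is [-1, 0], so an eigenvector is (0, 1).
For λ=-5: (A-λI) row 2 is [-1, 1], so an eigenvector is (-1, -1).
General solution: c_1e^(-4t)(0,1) + c_2e^(-5t)(-1,-1).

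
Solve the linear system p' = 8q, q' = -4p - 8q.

p(t) = -K_1e^(-4t)sin(4t) - K_1e^(-4t)cos(4t) - K_2e^(-4t)sin(4t) + K_2e^(-4t)cos(4t), q(t) = K_1e^(-4t)sin(4t) - K_2e^(-4t)cos(4t)

Coefficient matrix A = [[0, 8], [-4, -8]].
Characteristic polynomial det(A - λI) = λ^2 + 8λ + 32 = 0.
Eigenvalues λ = -4 ± 4i (complex conjugate pair).
For λ=-4+4i: an eigenvector is (-1,0) - i(-1,1) = (-1 + i, 0 - i).
A real fundamental pair from Re and Im of e^((-4+4i)t)v: X_1 = e^(-4t)(cos(4t)·(-1,0) + sin(4t)·(-1,1)), X_2 = e^(-4t)(sin(4t)·(-1,0) - cos(4t)·(-1,1)).
General solution: K_1X_1 + K_2X_2.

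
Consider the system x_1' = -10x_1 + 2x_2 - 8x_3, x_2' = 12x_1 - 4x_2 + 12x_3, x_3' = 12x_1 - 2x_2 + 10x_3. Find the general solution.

Coefficient matrix A = [[-10, 2, -8], [12, -4, 12], [12, -2, 10]].
det(A - λI) = 0 gives eigenvalues λ = 2, -2, -4.
For λ=2: eigenvector (-1,2,2).
For λ=-2: eigenvector (-1,0,1).
For λ=-4: eigenvector (-1,1,1).
General solution: c_1e^(2t)(-1,2,2) + c_2e^(-2t)(-1,0,1) + c_3e^(-4t)(-1,1,1).

x_1(t) = -c_1e^(2t) - c_2e^(-2t) - c_3e^(-4t), x_2(t) = 2c_1e^(2t) + c_3e^(-4t), x_3(t) = 2c_1e^(2t) + c_2e^(-2t) + c_3e^(-4t)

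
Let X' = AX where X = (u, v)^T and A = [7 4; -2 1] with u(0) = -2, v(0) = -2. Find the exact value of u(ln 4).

-7808

A = [[7,4],[-2,1]]; eigenvalues λ = 3, 5.
Eigenvectors: (-1,1) for λ=3, (-2,1) for λ=5.
From the initial condition, c_1 = -6, c_2 = 4.
u(ln 4) = (-6)(4^3)(-1) + (4)(4^5)(-2) = -7808.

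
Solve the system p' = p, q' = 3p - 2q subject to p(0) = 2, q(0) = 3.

Coefficient matrix A = [[1, 0], [3, -2]].
Characteristic polynomial det(A - λI) = λ^2 + λ - 2 = 0.
Eigenvalues λ = -2, 1.
For λ=-2: (A-λI) row 1 is [3, 0], so an eigenvector is (0, -1).
For λ=1: (A-λI) row 2 is [3, -3], so an eigenvector is (1, 1).
General solution: C_1e^(-2t)(0,-1) + C_2e^(t)(1,1).
Applying p(0)=2, q(0)=3 gives C_1=-1, C_2=2.

p(t) = 2e^(t), q(t) = 2e^(t) + e^(-2t)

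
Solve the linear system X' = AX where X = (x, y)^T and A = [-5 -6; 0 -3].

Coefficient matrix A = [[-5, -6], [0, -3]].
Characteristic polynomial det(A - λI) = λ^2 + 8λ + 15 = 0.
Eigenvalues λ = -5, -3.
For λ=-5: (A-λI) row 1 is [0, -6], so an eigenvector is (1, 0).
For λ=-3: (A-λI) row 1 is [-2, -6], so an eigenvector is (3, -1).
General solution: C_1e^(-5t)(1,0) + C_2e^(-3t)(3,-1).

x(t) = C_1e^(-5t) + 3C_2e^(-3t), y(t) = -C_2e^(-3t)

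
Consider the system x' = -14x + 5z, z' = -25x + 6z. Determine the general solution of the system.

x(t) = -c_1e^(-4t)cos(5t) - c_2e^(-4t)sin(5t), z(t) = c_1e^(-4t)sin(5t) - 2c_1e^(-4t)cos(5t) - 2c_2e^(-4t)sin(5t) - c_2e^(-4t)cos(5t)

Coefficient matrix A = [[-14, 5], [-25, 6]].
Characteristic polynomial det(A - λI) = λ^2 + 8λ + 41 = 0.
Eigenvalues λ = -4 ± 5i (complex conjugate pair).
For λ=-4+5i: an eigenvector is (-1,-2) - i(0,1) = (-1, -2 - i).
A real fundamental pair from Re and Im of e^((-4+5i)t)v: X_1 = e^(-4t)(cos(5t)·(-1,-2) + sin(5t)·(0,1)), X_2 = e^(-4t)(sin(5t)·(-1,-2) - cos(5t)·(0,1)).
General solution: c_1X_1 + c_2X_2.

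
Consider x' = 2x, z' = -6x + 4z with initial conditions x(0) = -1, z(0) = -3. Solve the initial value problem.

x(t) = -e^(2t), z(t) = -3e^(2t)

Coefficient matrix A = [[2, 0], [-6, 4]].
Characteristic polynomial det(A - λI) = λ^2 - 6λ + 8 = 0.
Eigenvalues λ = 4, 2.
For λ=4: (A-λI) row 1 is [-2, 0], so an eigenvector is (0, -1).
For λ=2: (A-λI) row 2 is [-6, 2], so an eigenvector is (1, 3).
General solution: K_1e^(4t)(0,-1) + K_2e^(2t)(1,3).
Applying x(0)=-1, z(0)=-3 gives K_1=0, K_2=-1.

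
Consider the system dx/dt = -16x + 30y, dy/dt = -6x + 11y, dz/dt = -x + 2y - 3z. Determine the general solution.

Coefficient matrix A = [[-16, 30, 0], [-6, 11, 0], [-1, 2, -3]].
det(A - λI) = 0 gives eigenvalues λ = -4, -1, -3.
For λ=-4: eigenvector (5,2,1).
For λ=-1: eigenvector (2,1,0).
For λ=-3: eigenvector (0,0,1).
General solution: K_1e^(-4t)(5,2,1) + K_2e^(-t)(2,1,0) + K_3e^(-3t)(0,0,1).

x(t) = 5K_1e^(-4t) + 2K_2e^(-t), y(t) = 2K_1e^(-4t) + K_2e^(-t), z(t) = K_1e^(-4t) + K_3e^(-3t)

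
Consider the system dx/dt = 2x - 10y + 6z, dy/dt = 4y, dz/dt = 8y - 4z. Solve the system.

x(t) = K_1e^(2t) - K_2e^(-4t) - 2K_3e^(4t), y(t) = K_3e^(4t), z(t) = K_2e^(-4t) + K_3e^(4t)

Coefficient matrix A = [[2, -10, 6], [0, 4, 0], [0, 8, -4]].
det(A - λI) = 0 gives eigenvalues λ = 2, -4, 4.
For λ=2: eigenvector (1,0,0).
For λ=-4: eigenvector (-1,0,1).
For λ=4: eigenvector (-2,1,1).
General solution: K_1e^(2t)(1,0,0) + K_2e^(-4t)(-1,0,1) + K_3e^(4t)(-2,1,1).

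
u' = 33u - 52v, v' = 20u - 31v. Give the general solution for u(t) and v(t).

u(t) = 3c_1e^(t)sin(4t) + 2c_1e^(t)cos(4t) + 2c_2e^(t)sin(4t) - 3c_2e^(t)cos(4t), v(t) = 2c_1e^(t)sin(4t) + c_1e^(t)cos(4t) + c_2e^(t)sin(4t) - 2c_2e^(t)cos(4t)

Coefficient matrix A = [[33, -52], [20, -31]].
Characteristic polynomial det(A - λI) = λ^2 - 2λ + 17 = 0.
Eigenvalues λ = 1 ± 4i (complex conjugate pair).
For λ=1+4i: an eigenvector is (2,1) - i(3,2) = (2 - 3i, 1 - 2i).
A real fundamental pair from Re and Im of e^((1+4i)t)v: X_1 = e^(t)(cos(4t)·(2,1) + sin(4t)·(3,2)), X_2 = e^(t)(sin(4t)·(2,1) - cos(4t)·(3,2)).
General solution: c_1X_1 + c_2X_2.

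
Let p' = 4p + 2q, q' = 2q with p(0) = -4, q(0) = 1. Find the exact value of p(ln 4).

-784

A = [[4,2],[0,2]]; eigenvalues λ = 4, 2.
Eigenvectors: (1,0) for λ=4, (1,-1) for λ=2.
From the initial condition, c_1 = -3, c_2 = -1.
p(ln 4) = (-3)(4^4)(1) + (-1)(4^2)(1) = -784.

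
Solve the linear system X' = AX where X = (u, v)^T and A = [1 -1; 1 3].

Coefficient matrix A = [[1, -1], [1, 3]].
Characteristic polynomial det(A - λI) = λ^2 - 4λ + 4 = 0.
Single eigenvalue λ = 2 with algebraic multiplicity 2.
Eigenvector v = (1,-1); generalized eigenvector w with (A-λI)w=v is (-2,1).
General solution: e^(2t)[c_1·v + c_2·(t·v + w)].

u(t) = c_1e^(2t) + c_2te^(2t) - 2c_2e^(2t), v(t) = -c_1e^(2t) - c_2te^(2t) + c_2e^(2t)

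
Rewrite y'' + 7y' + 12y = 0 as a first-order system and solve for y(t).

y(t) = K_1e^(-4t) + K_2e^(-3t)

Let x_1 = y, x_2 = y'. Then x_1' = x_2 and x_2' = -12x_1 - 7x_2.
A = [[0,1],[-12,-7]]; det(A-λI) = λ^2 + 7λ + 12.
Eigenvalues λ = -4, -3 with eigenvectors (1,-4), (1,-3).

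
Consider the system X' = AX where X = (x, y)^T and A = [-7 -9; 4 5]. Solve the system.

Coefficient matrix A = [[-7, -9], [4, 5]].
Characteristic polynomial det(A - λI) = λ^2 + 2λ + 1 = 0.
Single eigenvalue λ = -1 with algebraic multiplicity 2.
Eigenvector v = (-3,2); generalized eigenvector w with (A-λI)w=v is (-1,1).
General solution: e^(-t)[K_1·v + K_2·(t·v + w)].

x(t) = -3K_1e^(-t) - 3K_2te^(-t) - K_2e^(-t), y(t) = 2K_1e^(-t) + 2K_2te^(-t) + K_2e^(-t)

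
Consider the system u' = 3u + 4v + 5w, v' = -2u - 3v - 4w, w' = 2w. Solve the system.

Coefficient matrix A = [[3, 4, 5], [-2, -3, -4], [0, 0, 2]].
det(A - λI) = 0 gives eigenvalues λ = -1, 2, 1.
For λ=-1: eigenvector (-1,1,0).
For λ=2: eigenvector (3,-2,1).
For λ=1: eigenvector (-2,1,0).
General solution: c_1e^(-t)(-1,1,0) + c_2e^(2t)(3,-2,1) + c_3e^(t)(-2,1,0).

u(t) = -c_1e^(-t) + 3c_2e^(2t) - 2c_3e^(t), v(t) = c_1e^(-t) - 2c_2e^(2t) + c_3e^(t), w(t) = c_2e^(2t)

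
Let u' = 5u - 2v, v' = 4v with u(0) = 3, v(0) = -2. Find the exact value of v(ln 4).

A = [[5,-2],[0,4]]; eigenvalues λ = 4, 5.
Eigenvectors: (2,1) for λ=4, (1,0) for λ=5.
From the initial condition, c_1 = -2, c_2 = 7.
v(ln 4) = (-2)(4^4)(1) + (7)(4^5)(0) = -512.

-512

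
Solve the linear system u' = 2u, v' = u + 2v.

Coefficient matrix A = [[2, 0], [1, 2]].
Characteristic polynomial det(A - λI) = λ^2 - 4λ + 4 = 0.
Single eigenvalue λ = 2 with algebraic multiplicity 2.
Eigenvector v = (0,1); generalized eigenvector w with (A-λI)w=v is (1,-1).
General solution: e^(2t)[C_1·v + C_2·(t·v + w)].

u(t) = C_2e^(2t), v(t) = C_1e^(2t) + C_2te^(2t) - C_2e^(2t)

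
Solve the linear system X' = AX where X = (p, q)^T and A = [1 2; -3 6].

Coefficient matrix A = [[1, 2], [-3, 6]].
Characteristic polynomial det(A - λI) = λ^2 - 7λ + 12 = 0.
Eigenvalues λ = 4, 3.
For λ=4: (A-λI) row 1 is [-3, 2], so an eigenvector is (-2, -3).
For λ=3: (A-λI) row 1 is [-2, 2], so an eigenvector is (1, 1).
General solution: C_1e^(4t)(-2,-3) + C_2e^(3t)(1,1).

p(t) = -2C_1e^(4t) + C_2e^(3t), q(t) = -3C_1e^(4t) + C_2e^(3t)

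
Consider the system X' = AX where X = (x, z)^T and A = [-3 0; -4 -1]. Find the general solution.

Coefficient matrix A = [[-3, 0], [-4, -1]].
Characteristic polynomial det(A - λI) = λ^2 + 4λ + 3 = 0.
Eigenvalues λ = -1, -3.
For λ=-1: (A-λI) row 1 is [-2, 0], so an eigenvector is (0, 1).
For λ=-3: (A-λI) row 2 is [-4, 2], so an eigenvector is (-1, -2).
General solution: C_1e^(-t)(0,1) + C_2e^(-3t)(-1,-2).

x(t) = -C_2e^(-3t), z(t) = C_1e^(-t) - 2C_2e^(-3t)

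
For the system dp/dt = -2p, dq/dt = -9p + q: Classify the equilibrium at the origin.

saddle

A = [[-2,0],[-9,1]]; det(A-λI) = λ^2 + λ - 2.
λ = -2, 1: opposite signs.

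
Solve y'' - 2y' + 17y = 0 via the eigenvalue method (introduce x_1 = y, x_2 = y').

Let x_1 = y, x_2 = y'. Then x_1' = x_2 and x_2' = -17x_1 + 2x_2.
A = [[0,1],[-17,2]]; det(A-λI) = λ^2 - 2λ + 17.
Eigenvalues λ = 1 ± 4i.

y(t) = C_1e^(t)cos(4t) + C_2e^(t)sin(4t)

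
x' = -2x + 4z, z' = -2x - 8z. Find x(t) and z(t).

Coefficient matrix A = [[-2, 4], [-2, -8]].
Characteristic polynomial det(A - λI) = λ^2 + 10λ + 24 = 0.
Eigenvalues λ = -4, -6.
For λ=-4: (A-λI) row 1 is [2, 4], so an eigenvector is (2, -1).
For λ=-6: (A-λI) row 1 is [4, 4], so an eigenvector is (1, -1).
General solution: c_1e^(-4t)(2,-1) + c_2e^(-6t)(1,-1).

x(t) = 2c_1e^(-4t) + c_2e^(-6t), z(t) = -c_1e^(-4t) - c_2e^(-6t)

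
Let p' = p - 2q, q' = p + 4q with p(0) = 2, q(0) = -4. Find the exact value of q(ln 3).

-144

A = [[1,-2],[1,4]]; eigenvalues λ = 2, 3.
Eigenvectors: (-2,1) for λ=2, (1,-1) for λ=3.
From the initial condition, c_1 = 2, c_2 = 6.
q(ln 3) = (2)(3^2)(1) + (6)(3^3)(-1) = -144.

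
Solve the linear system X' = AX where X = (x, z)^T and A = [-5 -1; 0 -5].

Coefficient matrix A = [[-5, -1], [0, -5]].
Characteristic polynomial det(A - λI) = λ^2 + 10λ + 25 = 0.
Single eigenvalue λ = -5 with algebraic multiplicity 2.
Eigenvector v = (-1,0); generalized eigenvector w with (A-λI)w=v is (-3,1).
General solution: e^(-5t)[c_1·v + c_2·(t·v + w)].

x(t) = -c_1e^(-5t) - c_2te^(-5t) - 3c_2e^(-5t), z(t) = c_2e^(-5t)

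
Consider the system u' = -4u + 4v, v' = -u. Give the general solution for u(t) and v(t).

Coefficient matrix A = [[-4, 4], [-1, 0]].
Characteristic polynomial det(A - λI) = λ^2 + 4λ + 4 = 0.
Single eigenvalue λ = -2 with algebraic multiplicity 2.
Eigenvector v = (2,1); generalized eigenvector w with (A-λI)w=v is (-1,0).
General solution: e^(-2t)[C_1·v + C_2·(t·v + w)].

u(t) = 2C_1e^(-2t) + 2C_2te^(-2t) - C_2e^(-2t), v(t) = C_1e^(-2t) + C_2te^(-2t)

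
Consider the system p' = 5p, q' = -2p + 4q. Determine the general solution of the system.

Coefficient matrix A = [[5, 0], [-2, 4]].
Characteristic polynomial det(A - λI) = λ^2 - 9λ + 20 = 0.
Eigenvalues λ = 4, 5.
For λ=4: (A-λI) row 1 is [1, 0], so an eigenvector is (0, 1).
For λ=5: (A-λI) row 2 is [-2, -1], so an eigenvector is (-1, 2).
General solution: C_1e^(4t)(0,1) + C_2e^(5t)(-1,2).

p(t) = -C_2e^(5t), q(t) = C_1e^(4t) + 2C_2e^(5t)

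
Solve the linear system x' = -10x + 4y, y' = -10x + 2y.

x(t) = -c_1e^(-4t)sin(2t) + c_1e^(-4t)cos(2t) + c_2e^(-4t)sin(2t) + c_2e^(-4t)cos(2t), y(t) = -2c_1e^(-4t)sin(2t) + c_1e^(-4t)cos(2t) + c_2e^(-4t)sin(2t) + 2c_2e^(-4t)cos(2t)

Coefficient matrix A = [[-10, 4], [-10, 2]].
Characteristic polynomial det(A - λI) = λ^2 + 8λ + 20 = 0.
Eigenvalues λ = -4 ± 2i (complex conjugate pair).
For λ=-4+2i: an eigenvector is (1,1) - i(-1,-2) = (1 + i, 1 + 2i).
A real fundamental pair from Re and Im of e^((-4+2i)t)v: X_1 = e^(-4t)(cos(2t)·(1,1) + sin(2t)·(-1,-2)), X_2 = e^(-4t)(sin(2t)·(1,1) - cos(2t)·(-1,-2)).
General solution: c_1X_1 + c_2X_2.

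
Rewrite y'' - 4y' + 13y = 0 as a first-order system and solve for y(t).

Let x_1 = y, x_2 = y'. Then x_1' = x_2 and x_2' = -13x_1 + 4x_2.
A = [[0,1],[-13,4]]; det(A-λI) = λ^2 - 4λ + 13.
Eigenvalues λ = 2 ± 3i.

y(t) = K_1e^(2t)cos(3t) + K_2e^(2t)sin(3t)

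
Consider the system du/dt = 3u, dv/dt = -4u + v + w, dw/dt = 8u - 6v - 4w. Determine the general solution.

u(t) = c_2e^(3t), v(t) = c_1e^(-t) - c_2e^(3t) - c_3e^(-2t), w(t) = -2c_1e^(-t) + 2c_2e^(3t) + 3c_3e^(-2t)

Coefficient matrix A = [[3, 0, 0], [-4, 1, 1], [8, -6, -4]].
det(A - λI) = 0 gives eigenvalues λ = -1, 3, -2.
For λ=-1: eigenvector (0,1,-2).
For λ=3: eigenvector (1,-1,2).
For λ=-2: eigenvector (0,-1,3).
General solution: c_1e^(-t)(0,1,-2) + c_2e^(3t)(1,-1,2) + c_3e^(-2t)(0,-1,3).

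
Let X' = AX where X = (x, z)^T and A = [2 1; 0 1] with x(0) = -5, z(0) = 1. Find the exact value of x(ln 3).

A = [[2,1],[0,1]]; eigenvalues λ = 1, 2.
Eigenvectors: (1,-1) for λ=1, (-1,0) for λ=2.
From the initial condition, c_1 = -1, c_2 = 4.
x(ln 3) = (-1)(3^1)(1) + (4)(3^2)(-1) = -39.

-39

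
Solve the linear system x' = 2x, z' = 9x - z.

Coefficient matrix A = [[2, 0], [9, -1]].
Characteristic polynomial det(A - λI) = λ^2 - λ - 2 = 0.
Eigenvalues λ = -1, 2.
For λ=-1: (A-λI) row 1 is [3, 0], so an eigenvector is (0, -1).
For λ=2: (A-λI) row 2 is [9, -3], so an eigenvector is (1, 3).
General solution: c_1e^(-t)(0,-1) + c_2e^(2t)(1,3).

x(t) = c_2e^(2t), z(t) = -c_1e^(-t) + 3c_2e^(2t)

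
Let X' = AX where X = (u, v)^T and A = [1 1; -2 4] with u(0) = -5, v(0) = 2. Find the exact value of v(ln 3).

270

A = [[1,1],[-2,4]]; eigenvalues λ = 2, 3.
Eigenvectors: (1,1) for λ=2, (1,2) for λ=3.
From the initial condition, c_1 = -12, c_2 = 7.
v(ln 3) = (-12)(3^2)(1) + (7)(3^3)(2) = 270.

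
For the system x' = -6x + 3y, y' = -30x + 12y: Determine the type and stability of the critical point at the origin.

unstable spiral

A = [[-6,3],[-30,12]]; det(A-λI) = λ^2 - 6λ + 18.
λ = 3 ± 3i: positive real part.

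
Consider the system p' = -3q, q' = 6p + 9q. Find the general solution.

Coefficient matrix A = [[0, -3], [6, 9]].
Characteristic polynomial det(A - λI) = λ^2 - 9λ + 18 = 0.
Eigenvalues λ = 3, 6.
For λ=3: (A-λI) row 1 is [-3, -3], so an eigenvector is (1, -1).
For λ=6: (A-λI) row 1 is [-6, -3], so an eigenvector is (1, -2).
General solution: c_1e^(3t)(1,-1) + c_2e^(6t)(1,-2).

p(t) = c_1e^(3t) + c_2e^(6t), q(t) = -c_1e^(3t) - 2c_2e^(6t)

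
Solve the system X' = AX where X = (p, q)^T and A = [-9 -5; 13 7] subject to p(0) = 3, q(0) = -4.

Coefficient matrix A = [[-9, -5], [13, 7]].
Characteristic polynomial det(A - λI) = λ^2 + 2λ + 2 = 0.
Eigenvalues λ = -1 ± i (complex conjugate pair).
For λ=-1+i: an eigenvector is (-2,3) - i(1,-2) = (-2 - i, 3 + 2i).
A real fundamental pair from Re and Im of e^((-1+i)t)v: X_1 = e^(-t)(cos(t)·(-2,3) + sin(t)·(1,-2)), X_2 = e^(-t)(sin(t)·(-2,3) - cos(t)·(1,-2)).
General solution: C_1X_1 + C_2X_2.
Applying p(0)=3, q(0)=-4 gives C_1=-2, C_2=1.

p(t) = -4e^(-t)sin(t) + 3e^(-t)cos(t), q(t) = 7e^(-t)sin(t) - 4e^(-t)cos(t)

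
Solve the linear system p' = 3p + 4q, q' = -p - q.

p(t) = -2K_1e^(t) - 2K_2te^(t) + 3K_2e^(t), q(t) = K_1e^(t) + K_2te^(t) - 2K_2e^(t)

Coefficient matrix A = [[3, 4], [-1, -1]].
Characteristic polynomial det(A - λI) = λ^2 - 2λ + 1 = 0.
Single eigenvalue λ = 1 with algebraic multiplicity 2.
Eigenvector v = (-2,1); generalized eigenvector w with (A-λI)w=v is (3,-2).
General solution: e^(t)[K_1·v + K_2·(t·v + w)].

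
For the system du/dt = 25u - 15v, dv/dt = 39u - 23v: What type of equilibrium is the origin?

unstable spiral

A = [[25,-15],[39,-23]]; det(A-λI) = λ^2 - 2λ + 10.
λ = 1 ± 3i: positive real part.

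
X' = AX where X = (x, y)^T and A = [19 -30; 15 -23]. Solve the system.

x(t) = 3c_1e^(-2t)sin(3t) - c_1e^(-2t)cos(3t) - c_2e^(-2t)sin(3t) - 3c_2e^(-2t)cos(3t), y(t) = 2c_1e^(-2t)sin(3t) - c_1e^(-2t)cos(3t) - c_2e^(-2t)sin(3t) - 2c_2e^(-2t)cos(3t)

Coefficient matrix A = [[19, -30], [15, -23]].
Characteristic polynomial det(A - λI) = λ^2 + 4λ + 13 = 0.
Eigenvalues λ = -2 ± 3i (complex conjugate pair).
For λ=-2+3i: an eigenvector is (-1,-1) - i(3,2) = (-1 - 3i, -1 - 2i).
A real fundamental pair from Re and Im of e^((-2+3i)t)v: X_1 = e^(-2t)(cos(3t)·(-1,-1) + sin(3t)·(3,2)), X_2 = e^(-2t)(sin(3t)·(-1,-1) - cos(3t)·(3,2)).
General solution: c_1X_1 + c_2X_2.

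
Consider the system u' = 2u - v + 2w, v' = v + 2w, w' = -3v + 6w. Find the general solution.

Coefficient matrix A = [[2, -1, 2], [0, 1, 2], [0, -3, 6]].
det(A - λI) = 0 gives eigenvalues λ = 4, 3, 2.
For λ=4: eigenvector (2,2,3).
For λ=3: eigenvector (1,1,1).
For λ=2: eigenvector (1,0,0).
General solution: c_1e^(4t)(2,2,3) + c_2e^(3t)(1,1,1) + c_3e^(2t)(1,0,0).

u(t) = 2c_1e^(4t) + c_2e^(3t) + c_3e^(2t), v(t) = 2c_1e^(4t) + c_2e^(3t), w(t) = 3c_1e^(4t) + c_2e^(3t)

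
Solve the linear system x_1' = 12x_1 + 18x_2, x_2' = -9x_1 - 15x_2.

x_1(t) = 2K_1e^(3t) - K_2e^(-6t), x_2(t) = -K_1e^(3t) + K_2e^(-6t)

Coefficient matrix A = [[12, 18], [-9, -15]].
Characteristic polynomial det(A - λI) = λ^2 + 3λ - 18 = 0.
Eigenvalues λ = 3, -6.
For λ=3: (A-λI) row 1 is [9, 18], so an eigenvector is (2, -1).
For λ=-6: (A-λI) row 1 is [18, 18], so an eigenvector is (-1, 1).
General solution: K_1e^(3t)(2,-1) + K_2e^(-6t)(-1,1).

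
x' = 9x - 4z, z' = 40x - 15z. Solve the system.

x(t) = C_1e^(-3t)sin(4t) - C_2e^(-3t)cos(4t), z(t) = 3C_1e^(-3t)sin(4t) - C_1e^(-3t)cos(4t) - C_2e^(-3t)sin(4t) - 3C_2e^(-3t)cos(4t)

Coefficient matrix A = [[9, -4], [40, -15]].
Characteristic polynomial det(A - λI) = λ^2 + 6λ + 25 = 0.
Eigenvalues λ = -3 ± 4i (complex conjugate pair).
For λ=-3+4i: an eigenvector is (0,-1) - i(1,3) = (0 - i, -1 - 3i).
A real fundamental pair from Re and Im of e^((-3+4i)t)v: X_1 = e^(-3t)(cos(4t)·(0,-1) + sin(4t)·(1,3)), X_2 = e^(-3t)(sin(4t)·(0,-1) - cos(4t)·(1,3)).
General solution: C_1X_1 + C_2X_2.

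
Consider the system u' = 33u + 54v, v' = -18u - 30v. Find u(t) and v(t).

Coefficient matrix A = [[33, 54], [-18, -30]].
Characteristic polynomial det(A - λI) = λ^2 - 3λ - 18 = 0.
Eigenvalues λ = 6, -3.
For λ=6: (A-λI) row 1 is [27, 54], so an eigenvector is (-2, 1).
For λ=-3: (A-λI) row 1 is [36, 54], so an eigenvector is (3, -2).
General solution: c_1e^(6t)(-2,1) + c_2e^(-3t)(3,-2).

u(t) = -2c_1e^(6t) + 3c_2e^(-3t), v(t) = c_1e^(6t) - 2c_2e^(-3t)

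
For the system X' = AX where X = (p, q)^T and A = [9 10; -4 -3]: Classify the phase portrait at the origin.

unstable spiral

A = [[9,10],[-4,-3]]; det(A-λI) = λ^2 - 6λ + 13.
λ = 3 ± 2i: positive real part.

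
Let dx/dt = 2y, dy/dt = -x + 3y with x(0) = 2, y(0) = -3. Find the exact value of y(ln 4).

-108

A = [[0,2],[-1,3]]; eigenvalues λ = 2, 1.
Eigenvectors: (-1,-1) for λ=2, (2,1) for λ=1.
From the initial condition, c_1 = 8, c_2 = 5.
y(ln 4) = (8)(4^2)(-1) + (5)(4^1)(1) = -108.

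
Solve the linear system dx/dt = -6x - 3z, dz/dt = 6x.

x(t) = c_1e^(-3t)cos(3t) + c_2e^(-3t)sin(3t), z(t) = c_1e^(-3t)sin(3t) - c_1e^(-3t)cos(3t) - c_2e^(-3t)sin(3t) - c_2e^(-3t)cos(3t)

Coefficient matrix A = [[-6, -3], [6, 0]].
Characteristic polynomial det(A - λI) = λ^2 + 6λ + 18 = 0.
Eigenvalues λ = -3 ± 3i (complex conjugate pair).
For λ=-3+3i: an eigenvector is (1,-1) - i(0,1) = (1, -1 - i).
A real fundamental pair from Re and Im of e^((-3+3i)t)v: X_1 = e^(-3t)(cos(3t)·(1,-1) + sin(3t)·(0,1)), X_2 = e^(-3t)(sin(3t)·(1,-1) - cos(3t)·(0,1)).
General solution: c_1X_1 + c_2X_2.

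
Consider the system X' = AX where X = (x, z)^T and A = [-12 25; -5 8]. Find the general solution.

x(t) = -2C_1e^(-2t)sin(5t) + C_1e^(-2t)cos(5t) + C_2e^(-2t)sin(5t) + 2C_2e^(-2t)cos(5t), z(t) = -C_1e^(-2t)sin(5t) + C_2e^(-2t)cos(5t)

Coefficient matrix A = [[-12, 25], [-5, 8]].
Characteristic polynomial det(A - λI) = λ^2 + 4λ + 29 = 0.
Eigenvalues λ = -2 ± 5i (complex conjugate pair).
For λ=-2+5i: an eigenvector is (1,0) - i(-2,-1) = (1 + 2i, 0 + i).
A real fundamental pair from Re and Im of e^((-2+5i)t)v: X_1 = e^(-2t)(cos(5t)·(1,0) + sin(5t)·(-2,-1)), X_2 = e^(-2t)(sin(5t)·(1,0) - cos(5t)·(-2,-1)).
General solution: C_1X_1 + C_2X_2.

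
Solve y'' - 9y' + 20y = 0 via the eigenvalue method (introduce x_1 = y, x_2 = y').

Let x_1 = y, x_2 = y'. Then x_1' = x_2 and x_2' = -20x_1 + 9x_2.
A = [[0,1],[-20,9]]; det(A-λI) = λ^2 - 9λ + 20.
Eigenvalues λ = 5, 4 with eigenvectors (1,5), (1,4).

y(t) = c_1e^(5t) + c_2e^(4t)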